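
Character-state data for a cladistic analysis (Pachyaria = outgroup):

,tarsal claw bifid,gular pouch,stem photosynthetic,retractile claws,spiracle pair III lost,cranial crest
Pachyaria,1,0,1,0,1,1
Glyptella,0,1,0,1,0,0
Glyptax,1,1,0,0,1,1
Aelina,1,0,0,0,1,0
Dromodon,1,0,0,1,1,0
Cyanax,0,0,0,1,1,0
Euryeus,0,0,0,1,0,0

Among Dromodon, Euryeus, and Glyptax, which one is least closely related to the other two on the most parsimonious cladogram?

Glyptax

Character polarity is set by the outgroup: the derived state is whichever differs from the outgroup's state, so for tarsal claw bifid, stem photosynthetic, spiracle pair III lost, cranial crest the derived state is '0', and for the remaining characters it is '1'.
tarsal claw bifid: derived state '0' in Cyanax, Euryeus, and Glyptella only — synapomorphy for {Cyanax, Euryeus, Glyptella}.
gular pouch groups Glyptax and Glyptella, which is incompatible with the clades supported by the remaining characters; treating it as convergent (homoplasy) costs fewer steps than any alternative tree.
All ingroup taxa share the derived state '0' for stem photosynthetic; it defines the ingroup but does not resolve relationships within it.
retractile claws: derived state '1' in Cyanax, Dromodon, Euryeus, and Glyptella only — synapomorphy for {Cyanax, Dromodon, Euryeus, Glyptella}.
spiracle pair III lost (derived state '0') is shared by Euryeus and Glyptella — a synapomorphy uniting that clade.
Only Aelina, Cyanax, Dromodon, Euryeus, and Glyptella show the derived state '0' for cranial crest, supporting them as a clade.
Most parsimonious ingroup topology: (((((Glyptella,Euryeus),Cyanax),Dromodon),Aelina),Glyptax).
Dromodon and Euryeus share a more recent common ancestor with each other than either does with Glyptax, so Glyptax is the least closely related of the three.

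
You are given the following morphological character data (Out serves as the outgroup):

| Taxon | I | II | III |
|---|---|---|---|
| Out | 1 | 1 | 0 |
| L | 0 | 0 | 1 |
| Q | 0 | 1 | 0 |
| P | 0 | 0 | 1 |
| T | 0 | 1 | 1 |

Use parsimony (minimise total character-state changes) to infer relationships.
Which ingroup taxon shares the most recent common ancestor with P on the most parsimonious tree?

L

Character polarity is set by the outgroup: the derived state is whichever differs from the outgroup's state, so for I, II the derived state is '0', and for the remaining characters it is '1'.
All ingroup taxa share the derived state '0' for I; it defines the ingroup but does not resolve relationships within it.
Only L and P show the derived state '0' for II, supporting them as a clade.
Only L, P, and T show the derived state '1' for III, supporting them as a clade.
Most parsimonious ingroup topology: (((L,P),T),Q).
P and L form a cherry on this tree, so they are sister taxa.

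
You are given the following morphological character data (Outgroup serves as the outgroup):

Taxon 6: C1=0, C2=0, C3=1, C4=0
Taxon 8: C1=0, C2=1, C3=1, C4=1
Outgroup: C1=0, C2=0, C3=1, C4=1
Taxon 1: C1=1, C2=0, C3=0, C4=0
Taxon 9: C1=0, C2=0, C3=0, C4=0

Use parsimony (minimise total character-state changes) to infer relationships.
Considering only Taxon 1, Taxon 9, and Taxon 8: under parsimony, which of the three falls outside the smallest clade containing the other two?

Taxon 8

Character polarity is set by the outgroup: the derived state is whichever differs from the outgroup's state, so for C3, C4 the derived state is '0', and for the remaining characters it is '1'.
C1: derived state '1' in Taxon 1 only — an autapomorphy, so it tells us nothing about relationships among taxa.
C2: derived state '1' in Taxon 8 only — an autapomorphy, so it tells us nothing about relationships among taxa.
Only Taxon 1 and Taxon 9 show the derived state '0' for C3, supporting them as a clade.
C4: derived state '0' in Taxon 1, Taxon 6, and Taxon 9 only — synapomorphy for {Taxon 1, Taxon 6, Taxon 9}.
Most parsimonious ingroup topology: (Taxon 8,((Taxon 9,Taxon 1),Taxon 6)).
Taxon 1 and Taxon 9 share a more recent common ancestor with each other than either does with Taxon 8, so Taxon 8 is the least closely related of the three.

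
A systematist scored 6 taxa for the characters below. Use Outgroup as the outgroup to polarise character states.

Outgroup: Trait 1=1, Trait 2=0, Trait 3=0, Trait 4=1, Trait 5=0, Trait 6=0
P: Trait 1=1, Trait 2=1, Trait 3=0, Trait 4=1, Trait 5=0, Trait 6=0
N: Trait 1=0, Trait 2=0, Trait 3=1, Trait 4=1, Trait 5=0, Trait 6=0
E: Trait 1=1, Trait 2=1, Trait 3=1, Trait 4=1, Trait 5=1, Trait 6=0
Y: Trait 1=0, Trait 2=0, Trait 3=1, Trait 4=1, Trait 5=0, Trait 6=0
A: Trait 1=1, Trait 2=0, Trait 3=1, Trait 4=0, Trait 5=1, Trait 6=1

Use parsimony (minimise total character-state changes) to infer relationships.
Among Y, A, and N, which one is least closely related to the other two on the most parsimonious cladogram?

Character polarity is set by the outgroup: the derived state is whichever differs from the outgroup's state, so for Trait 1, Trait 4 the derived state is '0', and for the remaining characters it is '1'.
Trait 1: derived state '0' in N and Y only — synapomorphy for {N, Y}.
Trait 2 groups E and P, which is incompatible with the clades supported by the remaining characters; treating it as convergent (homoplasy) costs fewer steps than any alternative tree.
Trait 3: derived state '1' in A, E, N, and Y only — synapomorphy for {A, E, N, Y}.
Trait 4 (derived state '0') is unique to A (autapomorphy; uninformative for grouping).
Trait 5: derived state '1' in A and E only — synapomorphy for {A, E}.
Trait 6: derived state '1' in A only — an autapomorphy, so it tells us nothing about relationships among taxa.
Most parsimonious ingroup topology: (P,((N,Y),(E,A))).
Y and N share a more recent common ancestor with each other than either does with A, so A is the least closely related of the three.

A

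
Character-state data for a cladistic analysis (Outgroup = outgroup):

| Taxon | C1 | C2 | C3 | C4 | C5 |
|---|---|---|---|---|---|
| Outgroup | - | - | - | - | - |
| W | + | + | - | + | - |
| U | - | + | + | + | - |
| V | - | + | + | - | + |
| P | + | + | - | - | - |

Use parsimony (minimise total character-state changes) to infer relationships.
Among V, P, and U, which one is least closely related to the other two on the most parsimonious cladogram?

The outgroup has state '-' for every character, so '+' is the derived state throughout.
Only P and W show the derived state '+' for C1, supporting them as a clade.
All ingroup taxa share the derived state '+' for C2; it defines the ingroup but does not resolve relationships within it.
Only U and V show the derived state '+' for C3, supporting them as a clade.
C4 groups U and W, which is incompatible with the clades supported by the remaining characters; treating it as convergent (homoplasy) costs fewer steps than any alternative tree.
C5: derived state '+' in V only — an autapomorphy, so it tells us nothing about relationships among taxa.
Most parsimonious ingroup topology: ((W,P),(U,V)).
V and U share a more recent common ancestor with each other than either does with P, so P is the least closely related of the three.

P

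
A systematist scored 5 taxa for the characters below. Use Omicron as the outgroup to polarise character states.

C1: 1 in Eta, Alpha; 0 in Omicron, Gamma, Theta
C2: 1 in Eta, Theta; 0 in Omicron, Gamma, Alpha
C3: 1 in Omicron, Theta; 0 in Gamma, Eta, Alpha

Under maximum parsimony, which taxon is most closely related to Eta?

Character polarity is set by the outgroup: the derived state is whichever differs from the outgroup's state, so for C3 the derived state is '0', and for the remaining characters it is '1'.
C1 (derived state '1') is shared by Alpha and Eta — a synapomorphy uniting that clade.
C2 groups Eta and Theta, which is incompatible with the clades supported by the remaining characters; treating it as convergent (homoplasy) costs fewer steps than any alternative tree.
C3 (derived state '0') is shared by Alpha, Eta, and Gamma — a synapomorphy uniting that clade.
Most parsimonious ingroup topology: ((Gamma,(Eta,Alpha)),Theta).
Eta and Alpha form a cherry on this tree, so they are sister taxa.

Alpha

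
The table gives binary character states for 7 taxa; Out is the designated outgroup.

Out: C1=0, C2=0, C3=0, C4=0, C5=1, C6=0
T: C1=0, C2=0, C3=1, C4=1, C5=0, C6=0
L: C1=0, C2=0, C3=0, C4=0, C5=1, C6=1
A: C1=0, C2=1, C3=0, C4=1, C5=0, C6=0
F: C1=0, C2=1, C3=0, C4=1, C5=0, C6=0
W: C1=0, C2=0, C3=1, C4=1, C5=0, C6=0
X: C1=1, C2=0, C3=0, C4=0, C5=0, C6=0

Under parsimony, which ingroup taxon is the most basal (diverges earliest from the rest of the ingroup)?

Character polarity is set by the outgroup: the derived state is whichever differs from the outgroup's state, so for C5 the derived state is '0', and for the remaining characters it is '1'.
C1: derived state '1' in X only — an autapomorphy, so it tells us nothing about relationships among taxa.
C2 (derived state '1') is shared by A and F — a synapomorphy uniting that clade.
C3: derived state '1' in T and W only — synapomorphy for {T, W}.
Only A, F, T, and W show the derived state '1' for C4, supporting them as a clade.
C5 (derived state '0') is shared by A, F, T, W, and X — a synapomorphy uniting that clade.
C6 (derived state '1') is unique to L (autapomorphy; uninformative for grouping).
Most parsimonious ingroup topology: ((((T,W),(A,F)),X),L).
L is sister to the clade containing all other ingroup taxa, so it is the earliest-diverging (most basal) ingroup lineage.

L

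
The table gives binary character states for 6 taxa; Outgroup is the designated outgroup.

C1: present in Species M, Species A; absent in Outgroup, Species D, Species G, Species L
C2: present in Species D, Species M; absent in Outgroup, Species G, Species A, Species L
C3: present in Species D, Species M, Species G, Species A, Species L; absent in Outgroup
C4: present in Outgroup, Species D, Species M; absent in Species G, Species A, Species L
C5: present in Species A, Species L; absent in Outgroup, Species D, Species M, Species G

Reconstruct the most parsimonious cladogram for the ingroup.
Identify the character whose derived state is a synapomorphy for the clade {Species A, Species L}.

C5

Character polarity is set by the outgroup: the derived state is whichever differs from the outgroup's state, so for C4 the derived state is 'absent', and for the remaining characters it is 'present'.
C1 (state 'present') occurs in Species A and Species M but conflicts with the nesting implied by the other characters — most parsimoniously interpreted as homoplasy.
C2 (derived state 'present') is shared by Species D and Species M — a synapomorphy uniting that clade.
C3 (derived state 'present') is shared by all ingroup taxa — unites the whole ingroup.
C4 (derived state 'absent') is shared by Species A, Species G, and Species L — a synapomorphy uniting that clade.
C5: derived state 'present' in Species A and Species L only — synapomorphy for {Species A, Species L}.
Most parsimonious ingroup topology: ((Species D,Species M),(Species G,(Species A,Species L))).
The clade {Species A, Species L} is supported by C5: its derived state 'present' occurs in exactly those taxa and in no other taxon (including the outgroup).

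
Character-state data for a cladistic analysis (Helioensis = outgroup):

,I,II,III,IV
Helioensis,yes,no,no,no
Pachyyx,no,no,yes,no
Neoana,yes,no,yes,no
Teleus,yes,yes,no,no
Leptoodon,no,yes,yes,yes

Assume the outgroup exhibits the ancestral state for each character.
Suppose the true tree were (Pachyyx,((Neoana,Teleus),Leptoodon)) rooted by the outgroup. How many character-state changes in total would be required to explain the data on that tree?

7

Map each character onto (Pachyyx,((Neoana,Teleus),Leptoodon)) (rooted by Helioensis) and count the minimum state changes it requires (Fitch parsimony):
I: 2; II: 2; III: 2; IV: 1.
Total tree length = 7.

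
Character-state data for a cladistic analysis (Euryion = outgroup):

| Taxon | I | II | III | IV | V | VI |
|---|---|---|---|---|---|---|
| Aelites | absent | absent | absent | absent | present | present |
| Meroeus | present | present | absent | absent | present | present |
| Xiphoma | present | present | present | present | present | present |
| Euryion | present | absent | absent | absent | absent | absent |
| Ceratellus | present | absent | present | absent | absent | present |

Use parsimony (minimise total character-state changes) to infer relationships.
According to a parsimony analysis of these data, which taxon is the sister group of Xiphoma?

Character polarity is set by the outgroup: the derived state is whichever differs from the outgroup's state, so for I the derived state is 'absent', and for the remaining characters it is 'present'.
I (derived state 'absent') is unique to Aelites (autapomorphy; uninformative for grouping).
Only Meroeus and Xiphoma show the derived state 'present' for II, supporting them as a clade.
III groups Ceratellus and Xiphoma, which is incompatible with the clades supported by the remaining characters; treating it as convergent (homoplasy) costs fewer steps than any alternative tree.
IV: derived state 'present' in Xiphoma only — an autapomorphy, so it tells us nothing about relationships among taxa.
V (derived state 'present') is shared by Aelites, Meroeus, and Xiphoma — a synapomorphy uniting that clade.
All ingroup taxa share the derived state 'present' for VI; it defines the ingroup but does not resolve relationships within it.
Most parsimonious ingroup topology: (((Xiphoma,Meroeus),Aelites),Ceratellus).
Xiphoma and Meroeus form a cherry on this tree, so they are sister taxa.

Meroeus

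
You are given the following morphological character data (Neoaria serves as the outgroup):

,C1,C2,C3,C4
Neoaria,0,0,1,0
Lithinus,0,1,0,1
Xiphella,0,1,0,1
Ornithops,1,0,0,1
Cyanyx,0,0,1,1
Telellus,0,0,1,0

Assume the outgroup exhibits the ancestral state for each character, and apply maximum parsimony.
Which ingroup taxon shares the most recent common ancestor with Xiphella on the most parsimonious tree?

Character polarity is set by the outgroup: the derived state is whichever differs from the outgroup's state, so for C3 the derived state is '0', and for the remaining characters it is '1'.
C1 (derived state '1') is unique to Ornithops (autapomorphy; uninformative for grouping).
C2 (derived state '1') is shared by Lithinus and Xiphella — a synapomorphy uniting that clade.
Only Lithinus, Ornithops, and Xiphella show the derived state '0' for C3, supporting them as a clade.
C4: derived state '1' in Cyanyx, Lithinus, Ornithops, and Xiphella only — synapomorphy for {Cyanyx, Lithinus, Ornithops, Xiphella}.
Most parsimonious ingroup topology: ((((Lithinus,Xiphella),Ornithops),Cyanyx),Telellus).
Xiphella and Lithinus form a cherry on this tree, so they are sister taxa.

Lithinus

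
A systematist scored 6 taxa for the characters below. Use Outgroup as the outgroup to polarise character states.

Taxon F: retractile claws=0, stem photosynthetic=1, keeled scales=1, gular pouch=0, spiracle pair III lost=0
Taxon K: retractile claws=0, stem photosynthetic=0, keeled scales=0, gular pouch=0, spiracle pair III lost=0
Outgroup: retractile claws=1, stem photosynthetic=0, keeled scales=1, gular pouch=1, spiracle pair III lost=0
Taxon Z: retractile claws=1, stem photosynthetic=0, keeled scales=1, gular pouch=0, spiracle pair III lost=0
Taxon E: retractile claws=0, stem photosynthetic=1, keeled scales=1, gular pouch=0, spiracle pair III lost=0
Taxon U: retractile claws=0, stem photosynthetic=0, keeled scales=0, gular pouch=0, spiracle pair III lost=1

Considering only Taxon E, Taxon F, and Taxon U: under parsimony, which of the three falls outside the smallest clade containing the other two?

Taxon U

Character polarity is set by the outgroup: the derived state is whichever differs from the outgroup's state, so for retractile claws, keeled scales, gular pouch the derived state is '0', and for the remaining characters it is '1'.
retractile claws: derived state '0' in Taxon E, Taxon F, Taxon K, and Taxon U only — synapomorphy for {Taxon E, Taxon F, Taxon K, Taxon U}.
stem photosynthetic: derived state '1' in Taxon E and Taxon F only — synapomorphy for {Taxon E, Taxon F}.
keeled scales (derived state '0') is shared by Taxon K and Taxon U — a synapomorphy uniting that clade.
All ingroup taxa share the derived state '0' for gular pouch; it defines the ingroup but does not resolve relationships within it.
spiracle pair III lost (derived state '1') is unique to Taxon U (autapomorphy; uninformative for grouping).
Most parsimonious ingroup topology: (Taxon Z,((Taxon K,Taxon U),(Taxon F,Taxon E))).
Taxon F and Taxon E share a more recent common ancestor with each other than either does with Taxon U, so Taxon U is the least closely related of the three.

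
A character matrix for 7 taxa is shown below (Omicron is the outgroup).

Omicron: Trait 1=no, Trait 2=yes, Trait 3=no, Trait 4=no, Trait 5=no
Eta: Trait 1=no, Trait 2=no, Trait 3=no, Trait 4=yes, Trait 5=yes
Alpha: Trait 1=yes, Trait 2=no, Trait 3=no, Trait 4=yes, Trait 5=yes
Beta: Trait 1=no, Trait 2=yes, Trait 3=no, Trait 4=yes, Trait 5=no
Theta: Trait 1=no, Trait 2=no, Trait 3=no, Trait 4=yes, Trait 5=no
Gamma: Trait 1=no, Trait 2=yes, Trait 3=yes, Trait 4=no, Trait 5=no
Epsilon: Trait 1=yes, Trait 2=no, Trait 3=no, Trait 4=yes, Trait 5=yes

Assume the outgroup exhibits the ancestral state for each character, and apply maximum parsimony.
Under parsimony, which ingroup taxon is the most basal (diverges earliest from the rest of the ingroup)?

Gamma

Character polarity is set by the outgroup: the derived state is whichever differs from the outgroup's state, so for Trait 2 the derived state is 'no', and for the remaining characters it is 'yes'.
Trait 1 (derived state 'yes') is shared by Alpha and Epsilon — a synapomorphy uniting that clade.
Trait 2 (derived state 'no') is shared by Alpha, Epsilon, Eta, and Theta — a synapomorphy uniting that clade.
Trait 3: derived state 'yes' in Gamma only — an autapomorphy, so it tells us nothing about relationships among taxa.
Trait 4 (derived state 'yes') is shared by Alpha, Beta, Epsilon, Eta, and Theta — a synapomorphy uniting that clade.
Trait 5: derived state 'yes' in Alpha, Epsilon, and Eta only — synapomorphy for {Alpha, Epsilon, Eta}.
Most parsimonious ingroup topology: ((((Eta,(Alpha,Epsilon)),Theta),Beta),Gamma).
Gamma is sister to the clade containing all other ingroup taxa, so it is the earliest-diverging (most basal) ingroup lineage.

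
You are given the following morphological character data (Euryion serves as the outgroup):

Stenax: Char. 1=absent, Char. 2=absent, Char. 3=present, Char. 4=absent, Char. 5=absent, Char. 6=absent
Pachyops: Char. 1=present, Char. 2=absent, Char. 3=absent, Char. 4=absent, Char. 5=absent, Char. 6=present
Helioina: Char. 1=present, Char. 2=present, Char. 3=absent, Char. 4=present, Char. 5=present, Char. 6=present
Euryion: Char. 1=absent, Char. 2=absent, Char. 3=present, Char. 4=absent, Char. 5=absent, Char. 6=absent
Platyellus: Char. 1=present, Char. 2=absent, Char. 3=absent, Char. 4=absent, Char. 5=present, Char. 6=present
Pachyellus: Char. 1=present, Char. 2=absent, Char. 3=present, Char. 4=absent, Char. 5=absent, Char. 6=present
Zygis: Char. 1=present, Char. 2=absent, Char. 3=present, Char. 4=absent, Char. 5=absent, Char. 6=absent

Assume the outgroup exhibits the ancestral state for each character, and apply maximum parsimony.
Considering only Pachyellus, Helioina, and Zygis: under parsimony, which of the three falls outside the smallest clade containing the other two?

Character polarity is set by the outgroup: the derived state is whichever differs from the outgroup's state, so for Char. 3 the derived state is 'absent', and for the remaining characters it is 'present'.
Char. 1 (derived state 'present') is shared by Helioina, Pachyellus, Pachyops, Platyellus, and Zygis — a synapomorphy uniting that clade.
Char. 2: derived state 'present' in Helioina only — an autapomorphy, so it tells us nothing about relationships among taxa.
Only Helioina, Pachyops, and Platyellus show the derived state 'absent' for Char. 3, supporting them as a clade.
Char. 4 (derived state 'present') is unique to Helioina (autapomorphy; uninformative for grouping).
Char. 5 (derived state 'present') is shared by Helioina and Platyellus — a synapomorphy uniting that clade.
Char. 6: derived state 'present' in Helioina, Pachyellus, Pachyops, and Platyellus only — synapomorphy for {Helioina, Pachyellus, Pachyops, Platyellus}.
Most parsimonious ingroup topology: (((((Platyellus,Helioina),Pachyops),Pachyellus),Zygis),Stenax).
Pachyellus and Helioina share a more recent common ancestor with each other than either does with Zygis, so Zygis is the least closely related of the three.

Zygis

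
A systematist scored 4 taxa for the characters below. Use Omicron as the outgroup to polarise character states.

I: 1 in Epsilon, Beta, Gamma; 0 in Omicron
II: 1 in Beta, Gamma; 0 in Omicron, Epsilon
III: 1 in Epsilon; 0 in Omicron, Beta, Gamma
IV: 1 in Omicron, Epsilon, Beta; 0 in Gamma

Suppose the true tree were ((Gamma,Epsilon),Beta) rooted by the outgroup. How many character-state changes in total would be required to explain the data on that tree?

Map each character onto ((Gamma,Epsilon),Beta) (rooted by Omicron) and count the minimum state changes it requires (Fitch parsimony):
I: 1; II: 2; III: 1; IV: 1.
Total tree length = 5.

5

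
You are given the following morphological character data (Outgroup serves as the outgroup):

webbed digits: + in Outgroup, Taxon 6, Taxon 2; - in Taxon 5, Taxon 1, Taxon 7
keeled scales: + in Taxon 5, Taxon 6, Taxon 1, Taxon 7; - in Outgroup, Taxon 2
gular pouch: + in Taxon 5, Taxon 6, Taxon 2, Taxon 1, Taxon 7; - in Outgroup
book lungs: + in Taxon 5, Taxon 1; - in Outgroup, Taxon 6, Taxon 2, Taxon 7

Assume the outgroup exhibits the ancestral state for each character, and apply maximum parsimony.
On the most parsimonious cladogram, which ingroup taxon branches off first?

Taxon 2

Character polarity is set by the outgroup: the derived state is whichever differs from the outgroup's state, so for webbed digits the derived state is '-', and for the remaining characters it is '+'.
webbed digits (derived state '-') is shared by Taxon 1, Taxon 5, and Taxon 7 — a synapomorphy uniting that clade.
Only Taxon 1, Taxon 5, Taxon 6, and Taxon 7 show the derived state '+' for keeled scales, supporting them as a clade.
gular pouch (derived state '+') is shared by all ingroup taxa — unites the whole ingroup.
book lungs (derived state '+') is shared by Taxon 1 and Taxon 5 — a synapomorphy uniting that clade.
Most parsimonious ingroup topology: ((((Taxon 5,Taxon 1),Taxon 7),Taxon 6),Taxon 2).
Taxon 2 is sister to the clade containing all other ingroup taxa, so it is the earliest-diverging (most basal) ingroup lineage.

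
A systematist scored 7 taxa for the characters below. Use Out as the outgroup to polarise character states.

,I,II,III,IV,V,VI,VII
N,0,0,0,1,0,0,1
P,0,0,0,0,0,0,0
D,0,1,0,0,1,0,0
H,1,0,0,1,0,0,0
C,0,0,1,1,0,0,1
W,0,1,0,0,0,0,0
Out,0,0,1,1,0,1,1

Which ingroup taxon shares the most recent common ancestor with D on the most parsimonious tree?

Character polarity is set by the outgroup: the derived state is whichever differs from the outgroup's state, so for III, IV, VI, VII the derived state is '0', and for the remaining characters it is '1'.
I: derived state '1' in H only — an autapomorphy, so it tells us nothing about relationships among taxa.
II (derived state '1') is shared by D and W — a synapomorphy uniting that clade.
III (derived state '0') is shared by D, H, N, P, and W — a synapomorphy uniting that clade.
Only D, P, and W show the derived state '0' for IV, supporting them as a clade.
V: derived state '1' in D only — an autapomorphy, so it tells us nothing about relationships among taxa.
VI (derived state '0') is shared by all ingroup taxa — unites the whole ingroup.
Only D, H, P, and W show the derived state '0' for VII, supporting them as a clade.
Most parsimonious ingroup topology: (C,((((D,W),P),H),N)).
D and W form a cherry on this tree, so they are sister taxa.

W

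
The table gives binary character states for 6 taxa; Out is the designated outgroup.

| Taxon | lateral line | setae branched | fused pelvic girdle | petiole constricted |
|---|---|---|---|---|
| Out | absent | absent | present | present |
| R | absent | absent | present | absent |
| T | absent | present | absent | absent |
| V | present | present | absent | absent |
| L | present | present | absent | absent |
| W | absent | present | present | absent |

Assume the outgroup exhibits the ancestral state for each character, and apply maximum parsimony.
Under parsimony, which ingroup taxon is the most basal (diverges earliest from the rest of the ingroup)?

Character polarity is set by the outgroup: the derived state is whichever differs from the outgroup's state, so for fused pelvic girdle, petiole constricted the derived state is 'absent', and for the remaining characters it is 'present'.
Only L and V show the derived state 'present' for lateral line, supporting them as a clade.
Only L, T, V, and W show the derived state 'present' for setae branched, supporting them as a clade.
Only L, T, and V show the derived state 'absent' for fused pelvic girdle, supporting them as a clade.
petiole constricted (derived state 'absent') is shared by all ingroup taxa — unites the whole ingroup.
Most parsimonious ingroup topology: (R,((T,(V,L)),W)).
R is sister to the clade containing all other ingroup taxa, so it is the earliest-diverging (most basal) ingroup lineage.

R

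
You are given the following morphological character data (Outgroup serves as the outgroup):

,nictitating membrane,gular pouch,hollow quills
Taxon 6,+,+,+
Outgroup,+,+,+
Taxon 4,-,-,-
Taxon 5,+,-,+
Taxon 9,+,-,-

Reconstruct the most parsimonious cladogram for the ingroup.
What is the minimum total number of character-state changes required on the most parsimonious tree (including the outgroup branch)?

3

The outgroup has state '+' for every character, so '-' is the derived state throughout.
nictitating membrane (derived state '-') is unique to Taxon 4 (autapomorphy; uninformative for grouping).
gular pouch (derived state '-') is shared by Taxon 4, Taxon 5, and Taxon 9 — a synapomorphy uniting that clade.
hollow quills (derived state '-') is shared by Taxon 4 and Taxon 9 — a synapomorphy uniting that clade.
Most parsimonious ingroup topology: (((Taxon 4,Taxon 9),Taxon 5),Taxon 6).
Changes per character on this tree: nictitating membrane: 1; gular pouch: 1; hollow quills: 1.
Total = 3.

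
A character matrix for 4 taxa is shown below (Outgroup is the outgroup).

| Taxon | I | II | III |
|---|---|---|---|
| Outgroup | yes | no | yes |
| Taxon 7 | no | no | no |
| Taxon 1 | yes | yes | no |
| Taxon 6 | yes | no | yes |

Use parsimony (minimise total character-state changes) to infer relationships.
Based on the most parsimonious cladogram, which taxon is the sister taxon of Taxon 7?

Taxon 1

Character polarity is set by the outgroup: the derived state is whichever differs from the outgroup's state, so for I, III the derived state is 'no', and for the remaining characters it is 'yes'.
I: derived state 'no' in Taxon 7 only — an autapomorphy, so it tells us nothing about relationships among taxa.
II: derived state 'yes' in Taxon 1 only — an autapomorphy, so it tells us nothing about relationships among taxa.
III (derived state 'no') is shared by Taxon 1 and Taxon 7 — a synapomorphy uniting that clade.
Most parsimonious ingroup topology: ((Taxon 7,Taxon 1),Taxon 6).
Taxon 7 and Taxon 1 form a cherry on this tree, so they are sister taxa.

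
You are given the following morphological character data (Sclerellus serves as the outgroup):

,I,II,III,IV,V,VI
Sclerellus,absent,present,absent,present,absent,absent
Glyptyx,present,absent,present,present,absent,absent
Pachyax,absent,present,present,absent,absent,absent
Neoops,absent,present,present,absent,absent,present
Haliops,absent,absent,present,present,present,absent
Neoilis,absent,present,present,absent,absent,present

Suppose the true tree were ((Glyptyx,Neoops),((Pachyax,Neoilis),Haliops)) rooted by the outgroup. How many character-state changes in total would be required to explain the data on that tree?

Map each character onto ((Glyptyx,Neoops),((Pachyax,Neoilis),Haliops)) (rooted by Sclerellus) and count the minimum state changes it requires (Fitch parsimony):
I: 1; II: 2; III: 1; IV: 2; V: 1; VI: 2.
Total tree length = 9.

9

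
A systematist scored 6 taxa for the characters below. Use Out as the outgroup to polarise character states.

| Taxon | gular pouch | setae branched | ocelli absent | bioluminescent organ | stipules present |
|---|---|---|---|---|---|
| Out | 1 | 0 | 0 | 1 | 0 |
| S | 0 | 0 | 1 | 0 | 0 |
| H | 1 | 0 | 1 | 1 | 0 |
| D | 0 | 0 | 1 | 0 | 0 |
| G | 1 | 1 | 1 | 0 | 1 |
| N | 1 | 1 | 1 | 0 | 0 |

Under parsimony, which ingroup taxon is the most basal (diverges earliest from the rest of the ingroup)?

Character polarity is set by the outgroup: the derived state is whichever differs from the outgroup's state, so for gular pouch, bioluminescent organ the derived state is '0', and for the remaining characters it is '1'.
gular pouch: derived state '0' in D and S only — synapomorphy for {D, S}.
setae branched (derived state '1') is shared by G and N — a synapomorphy uniting that clade.
ocelli absent (derived state '1') is shared by all ingroup taxa — unites the whole ingroup.
bioluminescent organ: derived state '0' in D, G, N, and S only — synapomorphy for {D, G, N, S}.
stipules present: derived state '1' in G only — an autapomorphy, so it tells us nothing about relationships among taxa.
Most parsimonious ingroup topology: (((S,D),(G,N)),H).
H is sister to the clade containing all other ingroup taxa, so it is the earliest-diverging (most basal) ingroup lineage.

H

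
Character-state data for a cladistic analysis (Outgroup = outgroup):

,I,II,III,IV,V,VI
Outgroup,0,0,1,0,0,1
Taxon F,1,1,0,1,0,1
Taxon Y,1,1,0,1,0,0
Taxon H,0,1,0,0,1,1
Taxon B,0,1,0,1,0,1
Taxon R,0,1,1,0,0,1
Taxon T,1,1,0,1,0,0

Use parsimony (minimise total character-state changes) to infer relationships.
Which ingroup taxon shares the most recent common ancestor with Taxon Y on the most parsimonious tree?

Taxon T

Character polarity is set by the outgroup: the derived state is whichever differs from the outgroup's state, so for III, VI the derived state is '0', and for the remaining characters it is '1'.
I: derived state '1' in Taxon F, Taxon T, and Taxon Y only — synapomorphy for {Taxon F, Taxon T, Taxon Y}.
II (derived state '1') is shared by all ingroup taxa — unites the whole ingroup.
Only Taxon B, Taxon F, Taxon H, Taxon T, and Taxon Y show the derived state '0' for III, supporting them as a clade.
IV: derived state '1' in Taxon B, Taxon F, Taxon T, and Taxon Y only — synapomorphy for {Taxon B, Taxon F, Taxon T, Taxon Y}.
V: derived state '1' in Taxon H only — an autapomorphy, so it tells us nothing about relationships among taxa.
VI: derived state '0' in Taxon T and Taxon Y only — synapomorphy for {Taxon T, Taxon Y}.
Most parsimonious ingroup topology: ((((Taxon F,(Taxon Y,Taxon T)),Taxon B),Taxon H),Taxon R).
Taxon Y and Taxon T form a cherry on this tree, so they are sister taxa.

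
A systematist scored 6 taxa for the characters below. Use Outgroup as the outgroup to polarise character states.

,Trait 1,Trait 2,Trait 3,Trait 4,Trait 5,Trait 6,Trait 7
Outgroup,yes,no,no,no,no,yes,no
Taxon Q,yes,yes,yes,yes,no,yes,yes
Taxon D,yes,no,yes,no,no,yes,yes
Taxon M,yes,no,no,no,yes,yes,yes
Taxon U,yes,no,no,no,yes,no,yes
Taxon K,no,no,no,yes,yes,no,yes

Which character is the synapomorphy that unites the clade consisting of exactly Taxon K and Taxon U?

Character polarity is set by the outgroup: the derived state is whichever differs from the outgroup's state, so for Trait 1, Trait 6 the derived state is 'no', and for the remaining characters it is 'yes'.
Trait 1 (derived state 'no') is unique to Taxon K (autapomorphy; uninformative for grouping).
Trait 2 (derived state 'yes') is unique to Taxon Q (autapomorphy; uninformative for grouping).
Trait 3 (derived state 'yes') is shared by Taxon D and Taxon Q — a synapomorphy uniting that clade.
Trait 4 (state 'yes') occurs in Taxon K and Taxon Q but conflicts with the nesting implied by the other characters — most parsimoniously interpreted as homoplasy.
Only Taxon K, Taxon M, and Taxon U show the derived state 'yes' for Trait 5, supporting them as a clade.
Only Taxon K and Taxon U show the derived state 'no' for Trait 6, supporting them as a clade.
All ingroup taxa share the derived state 'yes' for Trait 7; it defines the ingroup but does not resolve relationships within it.
Most parsimonious ingroup topology: ((Taxon Q,Taxon D),(Taxon M,(Taxon U,Taxon K))).
The clade {Taxon K, Taxon U} is supported by Trait 6: its derived state 'no' occurs in exactly those taxa and in no other taxon (including the outgroup).

Trait 6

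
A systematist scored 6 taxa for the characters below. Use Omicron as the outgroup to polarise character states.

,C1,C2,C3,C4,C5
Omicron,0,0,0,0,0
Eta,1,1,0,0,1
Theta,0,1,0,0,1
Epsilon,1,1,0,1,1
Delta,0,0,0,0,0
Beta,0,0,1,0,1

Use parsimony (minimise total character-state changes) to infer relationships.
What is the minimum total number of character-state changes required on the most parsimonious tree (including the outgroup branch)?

The outgroup has state '0' for every character, so '1' is the derived state throughout.
Only Epsilon and Eta show the derived state '1' for C1, supporting them as a clade.
Only Epsilon, Eta, and Theta show the derived state '1' for C2, supporting them as a clade.
C3 (derived state '1') is unique to Beta (autapomorphy; uninformative for grouping).
C4 (derived state '1') is unique to Epsilon (autapomorphy; uninformative for grouping).
Only Beta, Epsilon, Eta, and Theta show the derived state '1' for C5, supporting them as a clade.
Most parsimonious ingroup topology: ((((Eta,Epsilon),Theta),Beta),Delta).
Changes per character on this tree: C1: 1; C2: 1; C3: 1; C4: 1; C5: 1.
Total = 5.

5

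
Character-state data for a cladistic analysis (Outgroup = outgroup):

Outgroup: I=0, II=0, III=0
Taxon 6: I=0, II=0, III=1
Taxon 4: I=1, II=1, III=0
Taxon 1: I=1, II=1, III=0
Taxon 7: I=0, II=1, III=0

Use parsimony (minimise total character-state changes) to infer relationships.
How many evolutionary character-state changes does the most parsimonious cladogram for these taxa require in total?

The outgroup has state '0' for every character, so '1' is the derived state throughout.
Only Taxon 1 and Taxon 4 show the derived state '1' for I, supporting them as a clade.
Only Taxon 1, Taxon 4, and Taxon 7 show the derived state '1' for II, supporting them as a clade.
III: derived state '1' in Taxon 6 only — an autapomorphy, so it tells us nothing about relationships among taxa.
Most parsimonious ingroup topology: (Taxon 6,((Taxon 4,Taxon 1),Taxon 7)).
Changes per character on this tree: I: 1; II: 1; III: 1.
Total = 3.

3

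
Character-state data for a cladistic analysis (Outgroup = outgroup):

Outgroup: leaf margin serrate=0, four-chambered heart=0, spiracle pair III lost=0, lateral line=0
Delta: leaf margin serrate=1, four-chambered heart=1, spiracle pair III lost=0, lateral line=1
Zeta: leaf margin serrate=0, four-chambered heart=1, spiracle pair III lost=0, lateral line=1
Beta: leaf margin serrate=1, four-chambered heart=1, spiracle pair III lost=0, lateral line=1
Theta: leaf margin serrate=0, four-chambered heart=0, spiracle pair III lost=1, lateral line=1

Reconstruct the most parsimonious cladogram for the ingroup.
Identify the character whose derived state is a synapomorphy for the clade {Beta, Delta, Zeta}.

The outgroup has state '0' for every character, so '1' is the derived state throughout.
leaf margin serrate: derived state '1' in Beta and Delta only — synapomorphy for {Beta, Delta}.
four-chambered heart (derived state '1') is shared by Beta, Delta, and Zeta — a synapomorphy uniting that clade.
spiracle pair III lost: derived state '1' in Theta only — an autapomorphy, so it tells us nothing about relationships among taxa.
All ingroup taxa share the derived state '1' for lateral line; it defines the ingroup but does not resolve relationships within it.
Most parsimonious ingroup topology: (((Delta,Beta),Zeta),Theta).
The clade {Beta, Delta, Zeta} is supported by four-chambered heart: its derived state '1' occurs in exactly those taxa and in no other taxon (including the outgroup).

four-chambered heart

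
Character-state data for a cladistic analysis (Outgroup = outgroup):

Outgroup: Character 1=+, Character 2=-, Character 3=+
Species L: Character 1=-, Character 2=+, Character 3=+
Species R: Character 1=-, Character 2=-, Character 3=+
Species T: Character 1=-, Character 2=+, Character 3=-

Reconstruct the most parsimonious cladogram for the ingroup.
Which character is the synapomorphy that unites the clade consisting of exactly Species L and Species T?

Character 2

Character polarity is set by the outgroup: the derived state is whichever differs from the outgroup's state, so for Character 1, Character 3 the derived state is '-', and for the remaining characters it is '+'.
Character 1 (derived state '-') is shared by all ingroup taxa — unites the whole ingroup.
Character 2: derived state '+' in Species L and Species T only — synapomorphy for {Species L, Species T}.
Character 3 (derived state '-') is unique to Species T (autapomorphy; uninformative for grouping).
Most parsimonious ingroup topology: ((Species L,Species T),Species R).
The clade {Species L, Species T} is supported by Character 2: its derived state '+' occurs in exactly those taxa and in no other taxon (including the outgroup).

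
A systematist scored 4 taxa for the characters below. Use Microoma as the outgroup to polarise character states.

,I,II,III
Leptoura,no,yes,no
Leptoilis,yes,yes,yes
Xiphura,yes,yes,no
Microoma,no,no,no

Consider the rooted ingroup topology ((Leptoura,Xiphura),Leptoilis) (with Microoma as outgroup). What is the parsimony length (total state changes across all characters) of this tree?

4

Map each character onto ((Leptoura,Xiphura),Leptoilis) (rooted by Microoma) and count the minimum state changes it requires (Fitch parsimony):
I: 2; II: 1; III: 1.
Total tree length = 4.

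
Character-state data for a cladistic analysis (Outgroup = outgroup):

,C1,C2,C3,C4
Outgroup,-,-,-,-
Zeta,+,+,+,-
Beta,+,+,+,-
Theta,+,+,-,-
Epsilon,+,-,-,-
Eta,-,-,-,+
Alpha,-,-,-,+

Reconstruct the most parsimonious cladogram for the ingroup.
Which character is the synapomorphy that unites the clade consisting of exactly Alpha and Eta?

C4

The outgroup has state '-' for every character, so '+' is the derived state throughout.
C1 (derived state '+') is shared by Beta, Epsilon, Theta, and Zeta — a synapomorphy uniting that clade.
C2: derived state '+' in Beta, Theta, and Zeta only — synapomorphy for {Beta, Theta, Zeta}.
C3 (derived state '+') is shared by Beta and Zeta — a synapomorphy uniting that clade.
C4: derived state '+' in Alpha and Eta only — synapomorphy for {Alpha, Eta}.
Most parsimonious ingroup topology: ((((Zeta,Beta),Theta),Epsilon),(Eta,Alpha)).
The clade {Alpha, Eta} is supported by C4: its derived state '+' occurs in exactly those taxa and in no other taxon (including the outgroup).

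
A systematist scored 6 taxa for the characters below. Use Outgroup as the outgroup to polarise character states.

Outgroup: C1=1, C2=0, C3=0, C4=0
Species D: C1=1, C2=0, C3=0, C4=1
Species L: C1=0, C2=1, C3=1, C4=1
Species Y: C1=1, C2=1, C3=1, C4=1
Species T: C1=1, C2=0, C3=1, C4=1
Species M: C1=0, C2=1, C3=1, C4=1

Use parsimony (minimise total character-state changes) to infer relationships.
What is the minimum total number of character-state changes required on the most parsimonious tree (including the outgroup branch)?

Character polarity is set by the outgroup: the derived state is whichever differs from the outgroup's state, so for C1 the derived state is '0', and for the remaining characters it is '1'.
C1: derived state '0' in Species L and Species M only — synapomorphy for {Species L, Species M}.
C2 (derived state '1') is shared by Species L, Species M, and Species Y — a synapomorphy uniting that clade.
C3 (derived state '1') is shared by Species L, Species M, Species T, and Species Y — a synapomorphy uniting that clade.
All ingroup taxa share the derived state '1' for C4; it defines the ingroup but does not resolve relationships within it.
Most parsimonious ingroup topology: (Species D,(((Species L,Species M),Species Y),Species T)).
Changes per character on this tree: C1: 1; C2: 1; C3: 1; C4: 1.
Total = 4.

4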